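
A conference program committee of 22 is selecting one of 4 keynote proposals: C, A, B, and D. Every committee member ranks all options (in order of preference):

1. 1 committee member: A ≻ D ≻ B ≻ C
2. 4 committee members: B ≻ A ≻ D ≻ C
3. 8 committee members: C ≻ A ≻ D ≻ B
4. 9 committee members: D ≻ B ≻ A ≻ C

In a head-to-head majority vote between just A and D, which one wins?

Voters preferring A to D: 13; preferring D to A: 9.
A wins the head-to-head.

A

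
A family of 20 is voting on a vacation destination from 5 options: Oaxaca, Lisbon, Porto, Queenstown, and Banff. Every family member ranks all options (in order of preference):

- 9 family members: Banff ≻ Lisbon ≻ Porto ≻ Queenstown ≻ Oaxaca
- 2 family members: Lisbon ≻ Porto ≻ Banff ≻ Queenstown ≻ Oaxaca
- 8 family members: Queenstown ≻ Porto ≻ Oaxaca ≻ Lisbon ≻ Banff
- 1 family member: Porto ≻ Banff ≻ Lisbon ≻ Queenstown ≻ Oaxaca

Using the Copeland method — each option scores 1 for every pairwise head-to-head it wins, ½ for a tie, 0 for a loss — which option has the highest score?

Oaxaca: loses to Lisbon, Porto, Queenstown, and Banff → score 0.
Lisbon: beats Oaxaca, Porto, and Queenstown; ties Banff → score 3.5.
Porto: beats Oaxaca, Queenstown, and Banff; loses to Lisbon → score 3.
Queenstown: beats Oaxaca; loses to Lisbon, Porto, and Banff → score 1.
Banff: beats Oaxaca and Queenstown; ties Lisbon; loses to Porto → score 2.5.
Lisbon has the best pairwise record.

Lisbon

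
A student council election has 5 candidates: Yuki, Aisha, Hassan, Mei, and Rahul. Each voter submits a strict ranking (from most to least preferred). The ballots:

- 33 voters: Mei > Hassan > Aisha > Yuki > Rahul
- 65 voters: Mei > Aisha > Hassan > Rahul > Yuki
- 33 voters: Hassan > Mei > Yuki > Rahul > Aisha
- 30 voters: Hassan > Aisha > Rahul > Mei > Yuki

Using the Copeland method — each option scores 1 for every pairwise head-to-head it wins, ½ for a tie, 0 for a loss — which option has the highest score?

Yuki: loses to Aisha, Hassan, Mei, and Rahul → score 0.
Aisha: beats Yuki and Rahul; loses to Hassan and Mei → score 2.
Hassan: beats Yuki, Aisha, and Rahul; loses to Mei → score 3.
Mei: beats Yuki, Aisha, Hassan, and Rahul → score 4.
Rahul: beats Yuki; loses to Aisha, Hassan, and Mei → score 1.
Mei has the best pairwise record.

Mei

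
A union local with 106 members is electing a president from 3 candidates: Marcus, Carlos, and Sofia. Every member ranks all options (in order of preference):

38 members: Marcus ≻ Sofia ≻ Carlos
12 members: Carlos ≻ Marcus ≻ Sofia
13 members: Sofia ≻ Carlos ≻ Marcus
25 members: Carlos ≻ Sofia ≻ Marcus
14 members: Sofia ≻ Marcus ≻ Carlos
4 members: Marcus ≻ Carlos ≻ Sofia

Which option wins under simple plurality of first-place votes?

Marcus

First-place votes: Marcus 42, Carlos 37, Sofia 27.
Marcus has the most first-place votes.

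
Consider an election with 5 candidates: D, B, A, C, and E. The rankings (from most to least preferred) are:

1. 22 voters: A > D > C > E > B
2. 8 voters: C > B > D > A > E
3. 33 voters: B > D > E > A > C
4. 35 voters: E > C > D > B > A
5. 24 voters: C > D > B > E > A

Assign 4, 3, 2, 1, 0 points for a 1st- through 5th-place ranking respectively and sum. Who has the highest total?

D

D: 22·3 + 8·2 + 33·3 + 35·2 + 24·3 = 323
B: 22·0 + 8·3 + 33·4 + 35·1 + 24·2 = 239
A: 22·4 + 8·1 + 33·1 + 35·0 + 24·0 = 129
C: 22·2 + 8·4 + 33·0 + 35·3 + 24·4 = 277
E: 22·1 + 8·0 + 33·2 + 35·4 + 24·1 = 252
D has the highest Borda score (323).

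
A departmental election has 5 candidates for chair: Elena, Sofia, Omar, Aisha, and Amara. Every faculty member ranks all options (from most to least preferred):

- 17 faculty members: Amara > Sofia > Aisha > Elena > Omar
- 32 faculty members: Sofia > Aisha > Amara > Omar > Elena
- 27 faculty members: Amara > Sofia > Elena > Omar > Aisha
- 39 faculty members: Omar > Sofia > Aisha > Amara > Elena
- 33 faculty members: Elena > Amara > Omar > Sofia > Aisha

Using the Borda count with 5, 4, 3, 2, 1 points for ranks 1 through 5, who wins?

Elena: 17·2 + 32·1 + 27·3 + 39·1 + 33·5 = 351
Sofia: 17·4 + 32·5 + 27·4 + 39·4 + 33·2 = 558
Omar: 17·1 + 32·2 + 27·2 + 39·5 + 33·3 = 429
Aisha: 17·3 + 32·4 + 27·1 + 39·3 + 33·1 = 356
Amara: 17·5 + 32·3 + 27·5 + 39·2 + 33·4 = 526
Sofia has the highest Borda score (558).

Sofia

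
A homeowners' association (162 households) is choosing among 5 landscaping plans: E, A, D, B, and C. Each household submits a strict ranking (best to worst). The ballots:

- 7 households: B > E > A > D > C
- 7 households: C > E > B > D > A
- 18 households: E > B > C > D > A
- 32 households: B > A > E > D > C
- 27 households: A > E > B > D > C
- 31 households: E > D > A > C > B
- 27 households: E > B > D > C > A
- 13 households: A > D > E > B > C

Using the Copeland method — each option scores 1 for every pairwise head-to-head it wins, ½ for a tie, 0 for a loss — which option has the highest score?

E: beats A, D, B, and C → score 4.
A: beats C; loses to E, D, and B → score 1.
D: beats A and C; loses to E and B → score 2.
B: beats A, D, and C; loses to E → score 3.
C: loses to E, A, D, and B → score 0.
E has the best pairwise record.

E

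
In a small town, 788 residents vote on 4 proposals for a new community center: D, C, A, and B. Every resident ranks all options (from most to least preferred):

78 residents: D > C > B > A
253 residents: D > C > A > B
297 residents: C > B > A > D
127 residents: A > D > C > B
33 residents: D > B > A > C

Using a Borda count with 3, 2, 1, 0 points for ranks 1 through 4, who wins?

D: 78·3 + 253·3 + 297·0 + 127·2 + 33·3 = 1346
C: 78·2 + 253·2 + 297·3 + 127·1 + 33·0 = 1680
A: 78·0 + 253·1 + 297·1 + 127·3 + 33·1 = 964
B: 78·1 + 253·0 + 297·2 + 127·0 + 33·2 = 738
C has the highest Borda score (1680).

C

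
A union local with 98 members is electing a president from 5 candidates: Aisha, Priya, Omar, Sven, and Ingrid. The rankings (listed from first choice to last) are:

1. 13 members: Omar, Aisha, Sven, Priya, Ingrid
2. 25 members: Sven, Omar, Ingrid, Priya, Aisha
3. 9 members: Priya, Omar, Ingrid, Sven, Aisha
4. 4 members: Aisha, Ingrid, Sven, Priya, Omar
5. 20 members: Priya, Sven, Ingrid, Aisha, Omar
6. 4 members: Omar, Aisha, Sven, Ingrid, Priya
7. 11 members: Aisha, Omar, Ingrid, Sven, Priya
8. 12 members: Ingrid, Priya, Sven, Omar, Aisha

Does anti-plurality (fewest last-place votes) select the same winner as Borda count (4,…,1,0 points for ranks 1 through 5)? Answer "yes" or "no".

Anti-plurality — last-place votes: Aisha 46, Priya 15, Omar 24, Sven 0, Ingrid 13. Winner: Sven.
Borda — scores: Aisha 131, Priya 194, Omar 215, Sven 246, Ingrid 194. Winner: Sven.
The two methods agree.

yes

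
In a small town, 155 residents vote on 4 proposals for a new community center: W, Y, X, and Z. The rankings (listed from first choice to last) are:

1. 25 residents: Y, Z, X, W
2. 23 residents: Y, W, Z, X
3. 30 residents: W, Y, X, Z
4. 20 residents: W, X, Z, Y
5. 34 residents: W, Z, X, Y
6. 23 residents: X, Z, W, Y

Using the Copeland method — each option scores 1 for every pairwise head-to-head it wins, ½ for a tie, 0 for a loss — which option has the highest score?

W

W: beats Y, X, and Z → score 3.
Y: beats X and Z; loses to W → score 2.
X: loses to W, Y, and Z → score 0.
Z: beats X; loses to W and Y → score 1.
W has the best pairwise record.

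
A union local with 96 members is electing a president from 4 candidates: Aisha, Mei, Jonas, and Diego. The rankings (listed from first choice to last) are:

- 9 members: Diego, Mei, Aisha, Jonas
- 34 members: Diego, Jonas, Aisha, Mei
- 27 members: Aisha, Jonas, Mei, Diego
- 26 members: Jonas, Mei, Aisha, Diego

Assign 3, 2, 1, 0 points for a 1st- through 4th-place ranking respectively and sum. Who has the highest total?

Aisha: 9·1 + 34·1 + 27·3 + 26·1 = 150
Mei: 9·2 + 34·0 + 27·1 + 26·2 = 97
Jonas: 9·0 + 34·2 + 27·2 + 26·3 = 200
Diego: 9·3 + 34·3 + 27·0 + 26·0 = 129
Jonas has the highest Borda score (200).

Jonas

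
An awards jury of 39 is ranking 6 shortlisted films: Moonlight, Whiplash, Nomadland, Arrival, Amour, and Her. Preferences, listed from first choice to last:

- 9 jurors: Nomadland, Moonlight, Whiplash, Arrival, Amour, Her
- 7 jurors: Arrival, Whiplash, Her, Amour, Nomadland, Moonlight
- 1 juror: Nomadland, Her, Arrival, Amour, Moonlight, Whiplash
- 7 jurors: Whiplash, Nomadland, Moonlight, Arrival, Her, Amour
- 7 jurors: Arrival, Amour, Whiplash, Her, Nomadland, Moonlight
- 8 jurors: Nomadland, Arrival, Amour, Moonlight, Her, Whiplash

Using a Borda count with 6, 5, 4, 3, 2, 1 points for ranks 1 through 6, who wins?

Moonlight: 9·5 + 7·1 + 1·2 + 7·4 + 7·1 + 8·3 = 113
Whiplash: 9·4 + 7·5 + 1·1 + 7·6 + 7·4 + 8·1 = 150
Nomadland: 9·6 + 7·2 + 1·6 + 7·5 + 7·2 + 8·6 = 171
Arrival: 9·3 + 7·6 + 1·4 + 7·3 + 7·6 + 8·5 = 176
Amour: 9·2 + 7·3 + 1·3 + 7·1 + 7·5 + 8·4 = 116
Her: 9·1 + 7·4 + 1·5 + 7·2 + 7·3 + 8·2 = 93
Arrival has the highest Borda score (176).

Arrival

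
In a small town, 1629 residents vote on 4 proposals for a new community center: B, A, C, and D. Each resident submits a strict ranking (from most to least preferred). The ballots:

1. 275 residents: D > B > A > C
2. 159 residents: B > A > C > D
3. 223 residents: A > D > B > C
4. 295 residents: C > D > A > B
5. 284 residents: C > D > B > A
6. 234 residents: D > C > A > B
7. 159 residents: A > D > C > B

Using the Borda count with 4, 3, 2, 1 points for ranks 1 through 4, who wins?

D

B: 275·3 + 159·4 + 223·2 + 295·1 + 284·2 + 234·1 + 159·1 = 3163
A: 275·2 + 159·3 + 223·4 + 295·2 + 284·1 + 234·2 + 159·4 = 3897
C: 275·1 + 159·2 + 223·1 + 295·4 + 284·4 + 234·3 + 159·2 = 4152
D: 275·4 + 159·1 + 223·3 + 295·3 + 284·3 + 234·4 + 159·3 = 5078
D has the highest Borda score (5078).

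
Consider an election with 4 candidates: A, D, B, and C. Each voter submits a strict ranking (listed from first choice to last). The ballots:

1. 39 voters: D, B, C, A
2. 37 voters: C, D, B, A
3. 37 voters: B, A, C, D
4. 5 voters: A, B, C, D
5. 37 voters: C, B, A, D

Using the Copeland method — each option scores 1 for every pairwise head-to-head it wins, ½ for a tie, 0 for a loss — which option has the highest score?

B

A: beats D; loses to B and C → score 1.
D: loses to A, B, and C → score 0.
B: beats A, D, and C → score 3.
C: beats A and D; loses to B → score 2.
B has the best pairwise record.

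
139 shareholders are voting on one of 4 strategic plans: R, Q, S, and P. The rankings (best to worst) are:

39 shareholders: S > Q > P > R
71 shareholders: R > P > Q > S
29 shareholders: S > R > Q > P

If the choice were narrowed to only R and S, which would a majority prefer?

Voters preferring R to S: 71; preferring S to R: 68.
R wins the head-to-head.

R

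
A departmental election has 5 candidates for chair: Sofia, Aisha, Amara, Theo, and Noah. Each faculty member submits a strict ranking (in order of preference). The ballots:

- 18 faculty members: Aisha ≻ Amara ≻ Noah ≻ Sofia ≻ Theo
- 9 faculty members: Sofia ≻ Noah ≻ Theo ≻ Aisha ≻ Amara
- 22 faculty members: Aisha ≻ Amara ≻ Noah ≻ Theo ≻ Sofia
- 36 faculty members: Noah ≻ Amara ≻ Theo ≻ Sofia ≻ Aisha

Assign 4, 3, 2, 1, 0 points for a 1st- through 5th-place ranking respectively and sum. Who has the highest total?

Sofia: 18·1 + 9·4 + 22·0 + 36·1 = 90
Aisha: 18·4 + 9·1 + 22·4 + 36·0 = 169
Amara: 18·3 + 9·0 + 22·3 + 36·3 = 228
Theo: 18·0 + 9·2 + 22·1 + 36·2 = 112
Noah: 18·2 + 9·3 + 22·2 + 36·4 = 251
Noah has the highest Borda score (251).

Noah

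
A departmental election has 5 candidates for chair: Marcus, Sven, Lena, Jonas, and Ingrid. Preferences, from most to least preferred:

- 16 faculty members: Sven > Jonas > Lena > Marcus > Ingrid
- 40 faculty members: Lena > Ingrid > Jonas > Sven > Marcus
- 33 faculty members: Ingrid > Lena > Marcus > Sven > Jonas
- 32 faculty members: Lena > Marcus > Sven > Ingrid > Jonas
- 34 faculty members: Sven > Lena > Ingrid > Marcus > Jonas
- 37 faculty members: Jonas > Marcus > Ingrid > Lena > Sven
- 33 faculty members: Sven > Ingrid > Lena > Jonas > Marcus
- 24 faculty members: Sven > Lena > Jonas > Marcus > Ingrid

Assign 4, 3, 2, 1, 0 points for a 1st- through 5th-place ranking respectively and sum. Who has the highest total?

Lena

Marcus: 16·1 + 40·0 + 33·2 + 32·3 + 34·1 + 37·3 + 33·0 + 24·1 = 347
Sven: 16·4 + 40·1 + 33·1 + 32·2 + 34·4 + 37·0 + 33·4 + 24·4 = 565
Lena: 16·2 + 40·4 + 33·3 + 32·4 + 34·3 + 37·1 + 33·2 + 24·3 = 696
Jonas: 16·3 + 40·2 + 33·0 + 32·0 + 34·0 + 37·4 + 33·1 + 24·2 = 357
Ingrid: 16·0 + 40·3 + 33·4 + 32·1 + 34·2 + 37·2 + 33·3 + 24·0 = 525
Lena has the highest Borda score (696).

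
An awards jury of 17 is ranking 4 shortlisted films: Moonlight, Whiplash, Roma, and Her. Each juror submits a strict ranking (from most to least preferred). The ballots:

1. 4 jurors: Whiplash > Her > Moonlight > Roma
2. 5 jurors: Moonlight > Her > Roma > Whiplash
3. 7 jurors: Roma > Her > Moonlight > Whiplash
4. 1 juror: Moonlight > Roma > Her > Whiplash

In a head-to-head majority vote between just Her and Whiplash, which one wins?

Voters preferring Her to Whiplash: 13; preferring Whiplash to Her: 4.
Her wins the head-to-head.

Her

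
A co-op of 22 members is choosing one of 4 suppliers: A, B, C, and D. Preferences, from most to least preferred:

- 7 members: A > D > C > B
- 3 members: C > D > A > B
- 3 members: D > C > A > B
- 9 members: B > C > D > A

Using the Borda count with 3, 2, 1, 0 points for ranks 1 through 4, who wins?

C

A: 7·3 + 3·1 + 3·1 + 9·0 = 27
B: 7·0 + 3·0 + 3·0 + 9·3 = 27
C: 7·1 + 3·3 + 3·2 + 9·2 = 40
D: 7·2 + 3·2 + 3·3 + 9·1 = 38
C has the highest Borda score (40).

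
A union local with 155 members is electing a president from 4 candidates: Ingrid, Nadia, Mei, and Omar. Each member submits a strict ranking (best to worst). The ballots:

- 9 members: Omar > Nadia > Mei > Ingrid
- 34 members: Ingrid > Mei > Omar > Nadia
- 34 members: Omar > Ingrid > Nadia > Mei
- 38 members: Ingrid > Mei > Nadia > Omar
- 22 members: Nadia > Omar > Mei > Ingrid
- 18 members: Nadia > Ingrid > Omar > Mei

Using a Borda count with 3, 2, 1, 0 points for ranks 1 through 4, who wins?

Ingrid: 9·0 + 34·3 + 34·2 + 38·3 + 22·0 + 18·2 = 320
Nadia: 9·2 + 34·0 + 34·1 + 38·1 + 22·3 + 18·3 = 210
Mei: 9·1 + 34·2 + 34·0 + 38·2 + 22·1 + 18·0 = 175
Omar: 9·3 + 34·1 + 34·3 + 38·0 + 22·2 + 18·1 = 225
Ingrid has the highest Borda score (320).

Ingrid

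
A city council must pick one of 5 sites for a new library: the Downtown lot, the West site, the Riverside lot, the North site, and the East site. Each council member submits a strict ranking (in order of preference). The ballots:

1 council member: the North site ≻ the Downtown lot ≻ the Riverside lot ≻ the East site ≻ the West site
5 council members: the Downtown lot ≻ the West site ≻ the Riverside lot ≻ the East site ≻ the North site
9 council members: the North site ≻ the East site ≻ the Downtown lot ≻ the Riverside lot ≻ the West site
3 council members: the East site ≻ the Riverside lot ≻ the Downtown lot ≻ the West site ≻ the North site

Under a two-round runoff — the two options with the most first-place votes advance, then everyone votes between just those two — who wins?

Round 1 first-place votes: the Downtown lot 5, the West site 0, the Riverside lot 0, the North site 10, the East site 3.
the North site and the Downtown lot advance.
Runoff: the North site is preferred to the Downtown lot by 10 voters; the Downtown lot by 8.
the North site wins the runoff.

the North site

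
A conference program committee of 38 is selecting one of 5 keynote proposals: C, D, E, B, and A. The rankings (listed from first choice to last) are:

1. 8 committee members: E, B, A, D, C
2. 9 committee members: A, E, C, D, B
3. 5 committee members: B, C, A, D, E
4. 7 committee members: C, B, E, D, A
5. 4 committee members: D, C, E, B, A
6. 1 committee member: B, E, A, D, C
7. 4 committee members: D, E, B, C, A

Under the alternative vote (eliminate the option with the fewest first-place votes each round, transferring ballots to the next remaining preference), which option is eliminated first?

B

Round 1: C 7, D 8, E 8, B 6, A 9. Eliminate B.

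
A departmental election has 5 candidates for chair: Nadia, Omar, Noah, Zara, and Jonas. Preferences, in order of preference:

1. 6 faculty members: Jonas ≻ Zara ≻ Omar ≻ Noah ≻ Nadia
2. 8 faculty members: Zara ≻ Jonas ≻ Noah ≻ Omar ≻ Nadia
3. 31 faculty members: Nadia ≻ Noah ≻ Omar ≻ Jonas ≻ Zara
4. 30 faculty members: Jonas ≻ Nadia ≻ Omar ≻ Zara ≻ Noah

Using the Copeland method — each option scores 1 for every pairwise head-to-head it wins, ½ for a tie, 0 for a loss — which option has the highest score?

Nadia: beats Omar, Noah, and Zara; loses to Jonas → score 3.
Omar: beats Zara; loses to Nadia, Noah, and Jonas → score 1.
Noah: beats Omar; loses to Nadia, Zara, and Jonas → score 1.
Zara: beats Noah; loses to Nadia, Omar, and Jonas → score 1.
Jonas: beats Nadia, Omar, Noah, and Zara → score 4.
Jonas has the best pairwise record.

Jonas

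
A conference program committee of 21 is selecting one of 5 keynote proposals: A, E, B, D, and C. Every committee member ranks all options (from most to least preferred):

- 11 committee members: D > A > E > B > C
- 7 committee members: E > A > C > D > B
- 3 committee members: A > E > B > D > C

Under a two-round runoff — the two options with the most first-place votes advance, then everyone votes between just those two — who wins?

D

Round 1 first-place votes: A 3, E 7, B 0, D 11, C 0.
D and E advance.
Runoff: D is preferred to E by 11 voters; E by 10.
D wins the runoff.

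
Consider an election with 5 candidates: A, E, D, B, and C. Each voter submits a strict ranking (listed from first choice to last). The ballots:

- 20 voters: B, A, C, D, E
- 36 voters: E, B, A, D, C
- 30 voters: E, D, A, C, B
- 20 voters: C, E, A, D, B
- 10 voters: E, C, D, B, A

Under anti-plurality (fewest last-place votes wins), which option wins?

Last-place votes: A 10, E 20, D 0, B 50, C 36.
D is ranked last by the fewest voters, so D wins.

D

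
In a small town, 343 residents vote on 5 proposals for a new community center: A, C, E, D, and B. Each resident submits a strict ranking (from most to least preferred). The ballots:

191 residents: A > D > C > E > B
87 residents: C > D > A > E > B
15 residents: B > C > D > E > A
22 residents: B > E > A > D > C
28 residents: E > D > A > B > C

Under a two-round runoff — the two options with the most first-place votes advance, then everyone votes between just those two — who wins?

Round 1 first-place votes: A 191, C 87, E 28, D 0, B 37.
A and C advance.
Runoff: A is preferred to C by 241 voters; C by 102.
A wins the runoff.

A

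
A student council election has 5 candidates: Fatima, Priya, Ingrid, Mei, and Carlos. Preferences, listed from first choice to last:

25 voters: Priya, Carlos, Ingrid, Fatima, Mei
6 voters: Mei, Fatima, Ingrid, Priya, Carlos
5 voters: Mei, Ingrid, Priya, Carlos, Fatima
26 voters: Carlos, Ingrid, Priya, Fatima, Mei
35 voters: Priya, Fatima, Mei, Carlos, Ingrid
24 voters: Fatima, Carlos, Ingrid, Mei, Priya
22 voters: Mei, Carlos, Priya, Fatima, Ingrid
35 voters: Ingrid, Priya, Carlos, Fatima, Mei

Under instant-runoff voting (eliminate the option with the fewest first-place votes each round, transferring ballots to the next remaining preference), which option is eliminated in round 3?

Round 1: Fatima 24, Priya 60, Ingrid 35, Mei 33, Carlos 26. Eliminate Fatima.
Round 2: Priya 60, Ingrid 35, Mei 33, Carlos 50. Eliminate Mei.
Round 3: Priya 60, Ingrid 46, Carlos 72. Eliminate Ingrid.

Ingrid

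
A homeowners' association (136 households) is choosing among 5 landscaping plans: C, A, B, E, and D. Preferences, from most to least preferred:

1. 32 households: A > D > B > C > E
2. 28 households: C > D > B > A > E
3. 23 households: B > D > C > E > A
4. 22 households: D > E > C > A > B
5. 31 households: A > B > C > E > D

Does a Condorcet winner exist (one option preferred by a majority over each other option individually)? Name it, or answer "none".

D

D vs C: 77–59 for D.
D vs A: 73–63 for D.
D vs B: 82–54 for D.
D vs E: 105–31 for D.
D beats every other option head-to-head.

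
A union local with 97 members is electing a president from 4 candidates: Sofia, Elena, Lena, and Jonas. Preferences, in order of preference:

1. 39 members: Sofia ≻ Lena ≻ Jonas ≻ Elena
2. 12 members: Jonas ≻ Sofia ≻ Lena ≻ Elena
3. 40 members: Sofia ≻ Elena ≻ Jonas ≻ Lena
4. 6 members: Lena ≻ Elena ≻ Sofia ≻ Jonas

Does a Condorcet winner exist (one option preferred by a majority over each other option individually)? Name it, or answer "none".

Sofia vs Elena: 91–6 for Sofia.
Sofia vs Lena: 91–6 for Sofia.
Sofia vs Jonas: 85–12 for Sofia.
Sofia beats every other option head-to-head.

Sofia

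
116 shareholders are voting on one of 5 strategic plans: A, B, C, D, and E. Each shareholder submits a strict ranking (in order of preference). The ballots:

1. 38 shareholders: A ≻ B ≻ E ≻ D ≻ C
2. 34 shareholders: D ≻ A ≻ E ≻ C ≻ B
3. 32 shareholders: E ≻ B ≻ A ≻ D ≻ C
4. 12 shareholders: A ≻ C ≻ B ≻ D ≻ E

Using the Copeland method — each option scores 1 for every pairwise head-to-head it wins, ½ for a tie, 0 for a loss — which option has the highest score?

A: beats B, C, D, and E → score 4.
B: beats C and D; loses to A and E → score 2.
C: loses to A, B, D, and E → score 0.
D: beats C; loses to A, B, and E → score 1.
E: beats B, C, and D; loses to A → score 3.
A has the best pairwise record.

A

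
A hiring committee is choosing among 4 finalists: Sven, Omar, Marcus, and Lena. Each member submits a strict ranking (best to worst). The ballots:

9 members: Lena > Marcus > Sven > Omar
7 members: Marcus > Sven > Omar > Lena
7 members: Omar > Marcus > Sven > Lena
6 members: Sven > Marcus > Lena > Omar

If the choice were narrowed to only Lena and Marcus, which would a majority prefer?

Voters preferring Lena to Marcus: 9; preferring Marcus to Lena: 20.
Marcus wins the head-to-head.

Marcus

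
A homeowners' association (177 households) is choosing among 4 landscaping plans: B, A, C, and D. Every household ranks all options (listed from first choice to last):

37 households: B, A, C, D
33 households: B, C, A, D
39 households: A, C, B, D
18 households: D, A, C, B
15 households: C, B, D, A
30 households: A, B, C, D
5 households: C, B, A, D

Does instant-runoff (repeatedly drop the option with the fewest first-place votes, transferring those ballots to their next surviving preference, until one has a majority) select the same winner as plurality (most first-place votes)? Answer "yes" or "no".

yes

Instant-runoff — R1 B 70, A 69, C 20, D 18 (D out); R2 B 70, A 87, C 20 (C out); R3 B 90, A 87 (B winner). Winner: B.
Plurality — first-place votes: B 70, A 69, C 20, D 18. Winner: B.
The two methods agree.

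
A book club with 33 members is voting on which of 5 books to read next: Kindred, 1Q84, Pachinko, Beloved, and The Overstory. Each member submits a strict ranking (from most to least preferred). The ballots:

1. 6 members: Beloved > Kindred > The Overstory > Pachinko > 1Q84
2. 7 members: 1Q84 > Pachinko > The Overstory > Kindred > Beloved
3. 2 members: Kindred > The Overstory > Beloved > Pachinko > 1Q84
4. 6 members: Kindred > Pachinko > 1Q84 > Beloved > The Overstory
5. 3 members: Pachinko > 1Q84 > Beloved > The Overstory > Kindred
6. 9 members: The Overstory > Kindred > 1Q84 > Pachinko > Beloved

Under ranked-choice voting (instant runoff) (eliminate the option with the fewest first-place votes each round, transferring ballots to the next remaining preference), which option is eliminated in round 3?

Round 1: Kindred 8, 1Q84 7, Pachinko 3, Beloved 6, The Overstory 9. Eliminate Pachinko.
Round 2: Kindred 8, 1Q84 10, Beloved 6, The Overstory 9. Eliminate Beloved.
Round 3: Kindred 14, 1Q84 10, The Overstory 9. Eliminate The Overstory.

The Overstory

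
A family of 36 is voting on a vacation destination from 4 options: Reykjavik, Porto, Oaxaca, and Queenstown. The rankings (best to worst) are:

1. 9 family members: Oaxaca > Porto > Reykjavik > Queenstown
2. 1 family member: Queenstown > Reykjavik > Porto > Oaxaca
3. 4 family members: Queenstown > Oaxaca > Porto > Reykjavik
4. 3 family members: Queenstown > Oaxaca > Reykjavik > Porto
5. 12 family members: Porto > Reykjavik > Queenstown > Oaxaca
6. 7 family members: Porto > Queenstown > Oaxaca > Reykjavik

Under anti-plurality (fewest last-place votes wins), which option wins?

Last-place votes: Reykjavik 11, Porto 3, Oaxaca 13, Queenstown 9.
Porto is ranked last by the fewest voters, so Porto wins.

Porto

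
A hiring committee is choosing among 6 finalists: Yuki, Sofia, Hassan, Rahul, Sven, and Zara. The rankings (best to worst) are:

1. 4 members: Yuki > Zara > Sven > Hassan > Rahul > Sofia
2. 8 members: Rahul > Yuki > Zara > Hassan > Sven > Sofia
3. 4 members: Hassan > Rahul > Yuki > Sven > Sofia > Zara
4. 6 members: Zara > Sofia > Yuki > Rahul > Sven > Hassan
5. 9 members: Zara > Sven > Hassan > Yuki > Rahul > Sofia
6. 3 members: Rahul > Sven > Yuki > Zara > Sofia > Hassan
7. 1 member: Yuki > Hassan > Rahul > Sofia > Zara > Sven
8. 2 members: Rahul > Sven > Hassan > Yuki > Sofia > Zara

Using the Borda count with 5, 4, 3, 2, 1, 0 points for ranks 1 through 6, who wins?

Zara

Yuki: 4·5 + 8·4 + 4·3 + 6·3 + 9·2 + 3·3 + 1·5 + 2·2 = 118
Sofia: 4·0 + 8·0 + 4·1 + 6·4 + 9·0 + 3·1 + 1·2 + 2·1 = 35
Hassan: 4·2 + 8·2 + 4·5 + 6·0 + 9·3 + 3·0 + 1·4 + 2·3 = 81
Rahul: 4·1 + 8·5 + 4·4 + 6·2 + 9·1 + 3·5 + 1·3 + 2·5 = 109
Sven: 4·3 + 8·1 + 4·2 + 6·1 + 9·4 + 3·4 + 1·0 + 2·4 = 90
Zara: 4·4 + 8·3 + 4·0 + 6·5 + 9·5 + 3·2 + 1·1 + 2·0 = 122
Zara has the highest Borda score (122).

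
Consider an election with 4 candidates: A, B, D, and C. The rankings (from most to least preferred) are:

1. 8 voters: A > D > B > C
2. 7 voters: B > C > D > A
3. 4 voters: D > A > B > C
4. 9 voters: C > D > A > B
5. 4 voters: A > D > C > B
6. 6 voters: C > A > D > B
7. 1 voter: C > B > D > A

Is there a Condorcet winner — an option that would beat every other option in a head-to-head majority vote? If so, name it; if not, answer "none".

C

C vs A: 23–16 for C.
C vs B: 20–19 for C.
C vs D: 23–16 for C.
C beats every other option head-to-head.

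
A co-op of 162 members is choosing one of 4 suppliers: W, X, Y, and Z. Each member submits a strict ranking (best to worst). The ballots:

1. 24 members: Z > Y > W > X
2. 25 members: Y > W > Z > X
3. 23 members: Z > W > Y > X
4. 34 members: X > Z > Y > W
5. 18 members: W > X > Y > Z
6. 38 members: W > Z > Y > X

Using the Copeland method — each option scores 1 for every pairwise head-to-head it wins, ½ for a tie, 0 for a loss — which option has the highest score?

W: beats X; ties Z; loses to Y → score 1.5.
X: loses to W, Y, and Z → score 0.
Y: beats W and X; loses to Z → score 2.
Z: beats X and Y; ties W → score 2.5.
Z has the best pairwise record.

Z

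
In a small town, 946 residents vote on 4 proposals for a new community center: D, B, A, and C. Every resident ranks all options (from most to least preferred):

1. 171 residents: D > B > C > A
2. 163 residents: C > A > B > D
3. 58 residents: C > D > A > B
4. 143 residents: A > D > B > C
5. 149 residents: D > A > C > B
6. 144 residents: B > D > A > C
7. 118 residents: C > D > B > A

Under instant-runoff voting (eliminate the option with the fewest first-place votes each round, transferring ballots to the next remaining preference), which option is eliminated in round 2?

Round 1: D 320, B 144, A 143, C 339. Eliminate A.
Round 2: D 463, B 144, C 339. Eliminate B.

B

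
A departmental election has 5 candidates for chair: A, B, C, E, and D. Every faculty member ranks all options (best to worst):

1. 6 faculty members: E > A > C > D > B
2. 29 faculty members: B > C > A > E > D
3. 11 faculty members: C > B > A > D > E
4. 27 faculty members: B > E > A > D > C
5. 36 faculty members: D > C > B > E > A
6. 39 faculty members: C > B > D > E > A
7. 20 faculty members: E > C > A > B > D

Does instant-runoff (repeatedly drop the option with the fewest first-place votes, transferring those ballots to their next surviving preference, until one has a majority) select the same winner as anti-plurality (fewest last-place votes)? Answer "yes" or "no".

no

Instant-runoff — R1 A 0, B 56, C 50, E 26, D 36 (A out); R2 B 56, C 50, E 26, D 36 (E out); R3 B 56, C 76, D 36 (D out); R4 B 56, C 112 (C winner). Winner: C.
Anti-plurality — last-place votes: A 75, B 6, C 27, E 11, D 49. Winner: B.
The two methods disagree.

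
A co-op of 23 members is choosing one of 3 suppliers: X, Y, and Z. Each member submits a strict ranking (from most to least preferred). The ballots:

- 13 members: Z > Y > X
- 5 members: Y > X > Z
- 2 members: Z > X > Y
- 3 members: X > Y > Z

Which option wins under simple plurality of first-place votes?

First-place votes: X 3, Y 5, Z 15.
Z has the most first-place votes.

Z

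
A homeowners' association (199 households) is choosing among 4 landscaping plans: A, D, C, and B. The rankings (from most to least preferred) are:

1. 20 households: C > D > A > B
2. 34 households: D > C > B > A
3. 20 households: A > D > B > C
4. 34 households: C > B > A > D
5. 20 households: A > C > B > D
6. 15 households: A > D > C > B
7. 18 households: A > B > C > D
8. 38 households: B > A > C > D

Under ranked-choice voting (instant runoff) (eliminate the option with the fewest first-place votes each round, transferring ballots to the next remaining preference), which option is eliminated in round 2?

Round 1: A 73, D 34, C 54, B 38. Eliminate D.
Round 2: A 73, C 88, B 38. Eliminate B.

B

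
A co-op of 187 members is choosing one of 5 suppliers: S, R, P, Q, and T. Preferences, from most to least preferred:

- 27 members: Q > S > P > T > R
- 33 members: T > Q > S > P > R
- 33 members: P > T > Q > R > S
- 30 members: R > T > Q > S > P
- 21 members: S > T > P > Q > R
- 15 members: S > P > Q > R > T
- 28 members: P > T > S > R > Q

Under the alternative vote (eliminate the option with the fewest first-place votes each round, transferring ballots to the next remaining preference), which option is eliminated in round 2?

R

Round 1: S 36, R 30, P 61, Q 27, T 33. Eliminate Q.
Round 2: S 63, R 30, P 61, T 33. Eliminate R.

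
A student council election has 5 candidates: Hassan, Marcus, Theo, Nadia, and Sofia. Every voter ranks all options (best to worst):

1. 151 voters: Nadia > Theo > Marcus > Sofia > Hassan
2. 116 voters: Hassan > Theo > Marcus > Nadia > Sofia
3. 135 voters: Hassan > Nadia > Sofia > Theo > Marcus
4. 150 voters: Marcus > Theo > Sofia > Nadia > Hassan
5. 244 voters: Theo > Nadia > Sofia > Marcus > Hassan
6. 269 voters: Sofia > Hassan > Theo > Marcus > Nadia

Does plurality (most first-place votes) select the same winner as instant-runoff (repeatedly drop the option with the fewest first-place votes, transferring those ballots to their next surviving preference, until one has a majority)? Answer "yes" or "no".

Plurality — first-place votes: Hassan 251, Marcus 150, Theo 244, Nadia 151, Sofia 269. Winner: Sofia.
Instant-runoff — R1 Hassan 251, Marcus 150, Theo 244, Nadia 151, Sofia 269 (Marcus out); R2 Hassan 251, Theo 394, Nadia 151, Sofia 269 (Nadia out); R3 Hassan 251, Theo 545, Sofia 269 (Theo winner). Winner: Theo.
The two methods disagree.

no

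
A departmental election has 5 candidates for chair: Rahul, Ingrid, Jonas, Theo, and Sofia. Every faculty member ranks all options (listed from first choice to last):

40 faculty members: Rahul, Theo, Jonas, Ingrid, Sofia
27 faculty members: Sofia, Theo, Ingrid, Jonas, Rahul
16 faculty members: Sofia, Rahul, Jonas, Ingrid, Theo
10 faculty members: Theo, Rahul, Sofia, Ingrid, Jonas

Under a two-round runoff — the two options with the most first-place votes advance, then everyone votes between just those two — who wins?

Round 1 first-place votes: Rahul 40, Ingrid 0, Jonas 0, Theo 10, Sofia 43.
Sofia and Rahul advance.
Runoff: Sofia is preferred to Rahul by 43 voters; Rahul by 50.
Rahul wins the runoff.

Rahul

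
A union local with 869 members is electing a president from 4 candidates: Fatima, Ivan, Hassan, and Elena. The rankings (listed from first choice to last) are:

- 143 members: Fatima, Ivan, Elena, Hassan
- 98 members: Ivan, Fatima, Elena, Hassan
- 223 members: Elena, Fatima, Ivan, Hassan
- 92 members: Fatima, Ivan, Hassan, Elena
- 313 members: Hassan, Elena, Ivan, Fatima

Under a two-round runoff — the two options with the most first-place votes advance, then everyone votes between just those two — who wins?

Round 1 first-place votes: Fatima 235, Ivan 98, Hassan 313, Elena 223.
Hassan and Fatima advance.
Runoff: Hassan is preferred to Fatima by 313 voters; Fatima by 556.
Fatima wins the runoff.

Fatima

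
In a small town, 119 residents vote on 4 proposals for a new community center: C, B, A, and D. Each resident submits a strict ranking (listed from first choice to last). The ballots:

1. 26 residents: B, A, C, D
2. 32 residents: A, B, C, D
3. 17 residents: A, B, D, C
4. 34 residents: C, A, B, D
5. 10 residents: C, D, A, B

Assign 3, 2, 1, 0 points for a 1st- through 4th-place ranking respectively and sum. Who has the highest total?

C: 26·1 + 32·1 + 17·0 + 34·3 + 10·3 = 190
B: 26·3 + 32·2 + 17·2 + 34·1 + 10·0 = 210
A: 26·2 + 32·3 + 17·3 + 34·2 + 10·1 = 277
D: 26·0 + 32·0 + 17·1 + 34·0 + 10·2 = 37
A has the highest Borda score (277).

A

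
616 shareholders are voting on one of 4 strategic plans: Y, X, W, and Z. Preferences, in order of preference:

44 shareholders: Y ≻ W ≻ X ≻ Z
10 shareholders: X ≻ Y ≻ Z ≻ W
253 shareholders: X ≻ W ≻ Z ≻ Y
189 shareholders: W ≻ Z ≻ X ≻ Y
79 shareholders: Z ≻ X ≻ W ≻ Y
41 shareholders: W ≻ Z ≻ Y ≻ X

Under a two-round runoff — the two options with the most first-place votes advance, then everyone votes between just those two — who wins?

X

Round 1 first-place votes: Y 44, X 263, W 230, Z 79.
X and W advance.
Runoff: X is preferred to W by 342 voters; W by 274.
X wins the runoff.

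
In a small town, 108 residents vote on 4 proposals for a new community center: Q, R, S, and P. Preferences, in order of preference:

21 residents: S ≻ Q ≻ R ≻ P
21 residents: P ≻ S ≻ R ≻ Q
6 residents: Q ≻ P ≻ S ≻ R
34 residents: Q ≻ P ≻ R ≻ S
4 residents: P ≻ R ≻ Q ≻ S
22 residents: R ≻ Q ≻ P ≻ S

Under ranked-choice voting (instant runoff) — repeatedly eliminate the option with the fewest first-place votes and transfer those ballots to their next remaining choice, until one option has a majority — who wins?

Q

Round 1: Q 40, R 22, S 21, P 25. Eliminate S.
Round 2: Q 61, R 22, P 25. Q has a majority.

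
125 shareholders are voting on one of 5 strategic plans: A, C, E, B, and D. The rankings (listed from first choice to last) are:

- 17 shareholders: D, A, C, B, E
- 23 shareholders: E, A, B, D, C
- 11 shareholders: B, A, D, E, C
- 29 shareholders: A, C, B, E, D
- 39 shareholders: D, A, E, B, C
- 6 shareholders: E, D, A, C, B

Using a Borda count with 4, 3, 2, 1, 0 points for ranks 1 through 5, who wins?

A: 17·3 + 23·3 + 11·3 + 29·4 + 39·3 + 6·2 = 398
C: 17·2 + 23·0 + 11·0 + 29·3 + 39·0 + 6·1 = 127
E: 17·0 + 23·4 + 11·1 + 29·1 + 39·2 + 6·4 = 234
B: 17·1 + 23·2 + 11·4 + 29·2 + 39·1 + 6·0 = 204
D: 17·4 + 23·1 + 11·2 + 29·0 + 39·4 + 6·3 = 287
A has the highest Borda score (398).

A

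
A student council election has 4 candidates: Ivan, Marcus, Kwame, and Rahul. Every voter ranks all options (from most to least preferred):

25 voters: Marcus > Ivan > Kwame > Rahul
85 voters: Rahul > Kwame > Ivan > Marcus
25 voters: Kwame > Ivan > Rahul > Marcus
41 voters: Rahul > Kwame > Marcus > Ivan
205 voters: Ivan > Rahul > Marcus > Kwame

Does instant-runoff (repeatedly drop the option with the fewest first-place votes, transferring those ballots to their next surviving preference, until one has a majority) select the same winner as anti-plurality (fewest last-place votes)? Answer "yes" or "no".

no

Instant-runoff — R1 Ivan 205, Marcus 25, Kwame 25, Rahul 126 (Ivan winner). Winner: Ivan.
Anti-plurality — last-place votes: Ivan 41, Marcus 110, Kwame 205, Rahul 25. Winner: Rahul.
The two methods disagree.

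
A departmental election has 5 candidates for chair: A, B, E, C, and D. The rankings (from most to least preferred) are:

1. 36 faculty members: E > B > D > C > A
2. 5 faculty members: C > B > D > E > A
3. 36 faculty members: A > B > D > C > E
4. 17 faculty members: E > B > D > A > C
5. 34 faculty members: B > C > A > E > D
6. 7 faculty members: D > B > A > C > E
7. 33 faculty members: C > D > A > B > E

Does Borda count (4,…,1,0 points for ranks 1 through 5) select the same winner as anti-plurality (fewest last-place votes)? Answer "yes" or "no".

Borda — scores: A 309, B 472, E 251, C 333, D 315. Winner: B.
Anti-plurality — last-place votes: A 41, B 0, E 76, C 17, D 34. Winner: B.
The two methods agree.

yes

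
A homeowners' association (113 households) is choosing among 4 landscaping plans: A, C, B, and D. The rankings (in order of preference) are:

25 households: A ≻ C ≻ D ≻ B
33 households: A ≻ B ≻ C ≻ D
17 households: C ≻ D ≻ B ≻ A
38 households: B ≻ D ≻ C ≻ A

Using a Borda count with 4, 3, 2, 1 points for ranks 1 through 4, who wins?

B

A: 25·4 + 33·4 + 17·1 + 38·1 = 287
C: 25·3 + 33·2 + 17·4 + 38·2 = 285
B: 25·1 + 33·3 + 17·2 + 38·4 = 310
D: 25·2 + 33·1 + 17·3 + 38·3 = 248
B has the highest Borda score (310).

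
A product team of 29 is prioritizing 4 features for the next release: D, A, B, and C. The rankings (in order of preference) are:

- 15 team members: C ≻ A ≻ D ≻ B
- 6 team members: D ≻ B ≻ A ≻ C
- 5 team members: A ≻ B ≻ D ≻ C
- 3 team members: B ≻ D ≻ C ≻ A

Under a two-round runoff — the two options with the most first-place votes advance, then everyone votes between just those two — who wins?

Round 1 first-place votes: D 6, A 5, B 3, C 15.
C and D advance.
Runoff: C is preferred to D by 15 voters; D by 14.
C wins the runoff.

C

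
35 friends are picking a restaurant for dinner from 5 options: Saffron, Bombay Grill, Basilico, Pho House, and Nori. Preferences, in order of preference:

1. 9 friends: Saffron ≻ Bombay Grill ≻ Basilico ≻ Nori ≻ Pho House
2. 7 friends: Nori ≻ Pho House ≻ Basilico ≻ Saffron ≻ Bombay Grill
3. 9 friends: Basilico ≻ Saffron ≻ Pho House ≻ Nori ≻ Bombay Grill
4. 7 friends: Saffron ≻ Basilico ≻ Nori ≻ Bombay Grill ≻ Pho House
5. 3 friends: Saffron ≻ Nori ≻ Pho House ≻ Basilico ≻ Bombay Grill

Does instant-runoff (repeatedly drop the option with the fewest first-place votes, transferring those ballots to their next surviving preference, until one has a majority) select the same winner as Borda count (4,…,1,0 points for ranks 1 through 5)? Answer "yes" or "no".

yes

Instant-runoff — R1 Saffron 19, Bombay Grill 0, Basilico 9, Pho House 0, Nori 7 (Saffron winner). Winner: Saffron.
Borda — scores: Saffron 110, Bombay Grill 34, Basilico 92, Pho House 45, Nori 69. Winner: Saffron.
The two methods agree.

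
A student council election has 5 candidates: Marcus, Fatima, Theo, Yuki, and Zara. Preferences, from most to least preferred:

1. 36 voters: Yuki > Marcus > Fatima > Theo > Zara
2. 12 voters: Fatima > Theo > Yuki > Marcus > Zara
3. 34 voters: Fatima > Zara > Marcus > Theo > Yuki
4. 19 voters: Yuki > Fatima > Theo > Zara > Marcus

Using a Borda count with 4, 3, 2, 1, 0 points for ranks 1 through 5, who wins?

Marcus: 36·3 + 12·1 + 34·2 + 19·0 = 188
Fatima: 36·2 + 12·4 + 34·4 + 19·3 = 313
Theo: 36·1 + 12·3 + 34·1 + 19·2 = 144
Yuki: 36·4 + 12·2 + 34·0 + 19·4 = 244
Zara: 36·0 + 12·0 + 34·3 + 19·1 = 121
Fatima has the highest Borda score (313).

Fatima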